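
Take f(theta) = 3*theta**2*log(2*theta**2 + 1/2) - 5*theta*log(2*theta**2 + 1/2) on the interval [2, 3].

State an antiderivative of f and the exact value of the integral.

Antiderivative: F(theta) = theta**3*log(2*theta**2 + 1/2) - 2*theta**3/3 - 5*theta**2*log(2*theta**2 + 1/2)/2 + 5*theta**2/2 + theta/2 - 5*log(theta**2 + 1/4)/8 - atan(2*theta)/4; value = -5*log(37/4)/8 - atan(6)/4 + atan(4)/4 + 1/3 + 5*log(17/4)/8 + 2*log(17/2) + 9*log(37/2)/2

Integrate term by term and add the pieces.
F(theta) = theta**3*log(2*theta**2 + 1/2) - 2*theta**3/3 - 5*theta**2*log(2*theta**2 + 1/2)/2 + 5*theta**2/2 + theta/2 - 5*log(theta**2 + 1/4)/8 - atan(2*theta)/4 is an antiderivative of f.
Check: d/dtheta[theta**3*log(2*theta**2 + 1/2) - 2*theta**3/3 - 5*theta**2*log(2*theta**2 + 1/2)/2 + 5*theta**2/2 + theta/2 - 5*log(theta**2 + 1/4)/8 - atan(2*theta)/4] = 3*theta**2*log(2*theta**2 + 1/2) - 5*theta*log(2*theta**2 + 1/2) = f(theta).
F(3) = -5*log(37/4)/8 - atan(6)/4 + 6 + 9*log(37/2)/2; F(2) = -2*log(17/2) - 5*log(17/4)/8 - atan(4)/4 + 17/3.
Integral = F(3) - F(2) = -5*log(37/4)/8 - atan(6)/4 + atan(4)/4 + 1/3 + 5*log(17/4)/8 + 2*log(17/2) + 9*log(37/2)/2.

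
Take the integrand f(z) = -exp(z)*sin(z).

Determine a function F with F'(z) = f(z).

Recover f(z) by differentiating a candidate F(z); any mismatch rules it out.
Check: d/dz[-exp(z)*sin(z)/2 + exp(z)*cos(z)/2] = -exp(z)*sin(z) = f(z).

An antiderivative is F(z) = -exp(z)*sin(z)/2 + exp(z)*cos(z)/2.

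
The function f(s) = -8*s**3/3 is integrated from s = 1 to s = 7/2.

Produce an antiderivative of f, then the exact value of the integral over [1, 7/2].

Any candidate F(s) must reproduce f(s) exactly when differentiated.
F(s) = -2*s**4/3 is an antiderivative of f.
Check: d/ds[-2*s**4/3] = -8*s**3/3 = f(s).
F(7/2) = -2401/24; F(1) = -2/3.
Integral = F(7/2) - F(1) = -795/8.

Antiderivative: F(s) = -2*s**4/3; value = -795/8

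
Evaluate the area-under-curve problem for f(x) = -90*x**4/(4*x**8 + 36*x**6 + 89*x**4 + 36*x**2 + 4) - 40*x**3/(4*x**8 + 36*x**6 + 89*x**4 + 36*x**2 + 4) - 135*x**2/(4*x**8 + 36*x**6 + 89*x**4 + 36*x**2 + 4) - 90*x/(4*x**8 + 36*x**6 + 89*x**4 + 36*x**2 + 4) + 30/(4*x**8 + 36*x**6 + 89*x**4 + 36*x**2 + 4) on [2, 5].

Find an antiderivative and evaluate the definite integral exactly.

Recognize the product-rule pattern: f = u'v + uv' with u = 1/(2*x**4/3 + 3*x**2 + 2/3), v = 5*x + 5/3, so integration by parts undoes it.
F(x) = 5*x/(2*x**4/3 + 3*x**2 + 2/3) + 5/(2*x**4 + 9*x**2 + 2) is an antiderivative of f.
Check: d/dx[5*x/(2*x**4/3 + 3*x**2 + 2/3) + 5/(2*x**4 + 9*x**2 + 2)] = (-90*x**4 - 40*x**3 - 135*x**2 - 90*x + 30)/(4*x**8 + 36*x**6 + 89*x**4 + 36*x**2 + 4), which equals f(x).
F(5) = 80/1477; F(2) = 1/2.
Integral = F(5) - F(2) = -1317/2954.

Antiderivative: F(x) = 5*x/(2*x**4/3 + 3*x**2 + 2/3) + 5/(2*x**4 + 9*x**2 + 2); value = -1317/2954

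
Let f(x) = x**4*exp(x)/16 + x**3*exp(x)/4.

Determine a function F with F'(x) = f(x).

Recognize the product-rule pattern: f = u'v + uv' with u = x**4/16, v = exp(x), so integration by parts undoes it.
Check: d/dx[x**4*exp(x)/16] = x**4*exp(x)/16 + x**3*exp(x)/4 = f(x).

An antiderivative is F(x) = x**4*exp(x)/16.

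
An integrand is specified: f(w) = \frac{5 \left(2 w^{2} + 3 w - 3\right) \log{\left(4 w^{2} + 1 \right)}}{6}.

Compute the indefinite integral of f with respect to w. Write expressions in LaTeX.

For F(w) to be correct the identity F'(w) - f(w) = 0 must hold.
Check: d/dw[\frac{5 \left(48 w^{3} \log{\left(4 w^{2} + 1 \right)} - 32 w^{3} + 108 w^{2} \log{\left(4 w^{2} + 1 \right)} - 108 w^{2} - 216 w \log{\left(4 w^{2} + 1 \right)} + 456 w + 27 \log{\left(w^{2} + \frac{1}{4} \right)} - 228 \operatorname{atan}{\left(2 w \right)}\right)}{432}] = \frac{5 w^{2} \log{\left(4 w^{2} + 1 \right)}}{3} + \frac{5 w \log{\left(4 w^{2} + 1 \right)}}{2} - \frac{5 \log{\left(4 w^{2} + 1 \right)}}{2}, which equals f(w).

F(w) = \frac{5 \left(48 w^{3} \log{\left(4 w^{2} + 1 \right)} - 32 w^{3} + 108 w^{2} \log{\left(4 w^{2} + 1 \right)} - 108 w^{2} - 216 w \log{\left(4 w^{2} + 1 \right)} + 456 w + 27 \log{\left(w^{2} + \frac{1}{4} \right)} - 228 \operatorname{atan}{\left(2 w \right)}\right)}{432} + C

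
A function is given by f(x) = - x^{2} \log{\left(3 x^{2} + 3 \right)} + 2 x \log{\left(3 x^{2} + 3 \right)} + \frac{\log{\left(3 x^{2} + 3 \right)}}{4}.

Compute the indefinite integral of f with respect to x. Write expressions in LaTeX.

Integrate term by term and add the pieces.
Check: d/dx[- \frac{x^{3} \log{\left(x^{2} + 1 \right)}}{3} - \frac{x^{3} \log{\left(3 \right)}}{3} + \frac{2 x^{3}}{9} + x^{2} \log{\left(x^{2} + 1 \right)} - x^{2} + x^{2} \log{\left(3 \right)} + \frac{x \log{\left(x^{2} + 1 \right)}}{4} - \frac{7 x}{6} + \frac{x \log{\left(3 \right)}}{4} + \log{\left(x^{2} + 1 \right)} + \frac{7 \operatorname{atan}{\left(x \right)}}{6}] = - x^{2} \log{\left(x^{2} + 1 \right)} - x^{2} \log{\left(3 \right)} + 2 x \log{\left(x^{2} + 1 \right)} + 2 x \log{\left(3 \right)} + \frac{\log{\left(x^{2} + 1 \right)}}{4} + \frac{\log{\left(3 \right)}}{4}, which equals f(x).

F(x) = - \frac{x^{3} \log{\left(x^{2} + 1 \right)}}{3} - \frac{x^{3} \log{\left(3 \right)}}{3} + \frac{2 x^{3}}{9} + x^{2} \log{\left(x^{2} + 1 \right)} - x^{2} + x^{2} \log{\left(3 \right)} + \frac{x \log{\left(x^{2} + 1 \right)}}{4} - \frac{7 x}{6} + \frac{x \log{\left(3 \right)}}{4} + \log{\left(x^{2} + 1 \right)} + \frac{7 \operatorname{atan}{\left(x \right)}}{6} + C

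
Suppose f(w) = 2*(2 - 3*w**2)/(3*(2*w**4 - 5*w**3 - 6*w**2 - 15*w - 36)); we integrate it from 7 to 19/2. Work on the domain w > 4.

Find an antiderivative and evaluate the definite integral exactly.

Antiderivative: F(w) = (-1932*log(w - 4) + 722*log(w + 3/2) + 605*log(w**2 + 3) - 1452*sqrt(3)*atan(sqrt(3)*w/3))/13167; value = -44*sqrt(3)*atan(19*sqrt(3)/6)/399 - 92*log(11/2)/627 - 55*log(52)/1197 - 38*log(17/2)/693 + 38*log(11)/693 + 92*log(3)/627 + 55*log(373/4)/1197 + 44*sqrt(3)*atan(7*sqrt(3)/3)/399

Factor the denominator (3*(w - 4)*(2*w + 3)*(w**2 + 3)) and decompose: f = 22*(5*w - 18)/(1197*(w**2 + 3)) + 76/(693*(2*w + 3)) - 92/(627*(w - 4)); each piece integrates to a log, atan, or power term.
F(w) = (-1932*log(w - 4) + 722*log(w + 3/2) + 605*log(w**2 + 3) - 1452*sqrt(3)*atan(sqrt(3)*w/3))/13167 is an antiderivative of f.
Check: d/dw[(-1932*log(w - 4) + 722*log(w + 3/2) + 605*log(w**2 + 3) - 1452*sqrt(3)*atan(sqrt(3)*w/3))/13167] = (4 - 6*w**2)/(6*w**4 - 15*w**3 - 18*w**2 - 45*w - 108), which equals f(w).
F(19/2) = -44*sqrt(3)*atan(19*sqrt(3)/6)/399 - 92*log(11/2)/627 + 38*log(11)/693 + 55*log(373/4)/1197; F(7) = -44*sqrt(3)*atan(7*sqrt(3)/3)/399 - 92*log(3)/627 + 38*log(17/2)/693 + 55*log(52)/1197.
Integral = F(19/2) - F(7) = -44*sqrt(3)*atan(19*sqrt(3)/6)/399 - 92*log(11/2)/627 - 55*log(52)/1197 - 38*log(17/2)/693 + 38*log(11)/693 + 92*log(3)/627 + 55*log(373/4)/1197 + 44*sqrt(3)*atan(7*sqrt(3)/3)/399.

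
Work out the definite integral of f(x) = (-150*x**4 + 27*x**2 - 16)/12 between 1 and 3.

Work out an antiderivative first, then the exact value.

Antiderivative: F(x) = -5*x**5/2 + 3*x**3/4 - 4*x/3; value = -3529/6

Whatever form F(x) takes, F'(x) = f(x) is non-negotiable.
F(x) = -5*x**5/2 + 3*x**3/4 - 4*x/3 is an antiderivative of f.
Check: d/dx[-5*x**5/2 + 3*x**3/4 - 4*x/3] = -25*x**4/2 + 9*x**2/4 - 4/3, which equals f(x).
F(3) = -2365/4; F(1) = -37/12.
Integral = F(3) - F(1) = -3529/6.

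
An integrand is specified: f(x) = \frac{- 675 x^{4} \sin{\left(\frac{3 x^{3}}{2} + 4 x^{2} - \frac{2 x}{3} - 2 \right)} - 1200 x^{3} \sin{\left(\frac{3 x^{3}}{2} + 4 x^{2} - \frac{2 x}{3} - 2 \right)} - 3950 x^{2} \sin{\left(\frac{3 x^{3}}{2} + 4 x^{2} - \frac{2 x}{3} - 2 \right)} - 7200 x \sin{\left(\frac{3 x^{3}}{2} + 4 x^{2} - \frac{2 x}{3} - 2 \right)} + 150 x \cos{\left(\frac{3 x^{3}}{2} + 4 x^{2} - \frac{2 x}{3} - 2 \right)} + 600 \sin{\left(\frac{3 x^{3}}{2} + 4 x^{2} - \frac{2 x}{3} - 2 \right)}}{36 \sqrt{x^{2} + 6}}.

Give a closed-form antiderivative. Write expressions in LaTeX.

f has the shape u'v + uv' for u = \frac{25 \sqrt{x^{2} + 6}}{6} and v = \cos{\left(\frac{3 x^{3}}{2} + 4 x^{2} - \frac{2 x}{3} - 2 \right)} — it is the derivative of the product u*v.
Check: d/dx[\frac{25 \sqrt{x^{2} + 6} \cos{\left(\frac{3 x^{3}}{2} + 4 x^{2} - \frac{2 x}{3} - 2 \right)}}{6}] = \frac{- 675 x^{4} \sin{\left(\frac{3 x^{3}}{2} + 4 x^{2} - \frac{2 x}{3} - 2 \right)} - 1200 x^{3} \sin{\left(\frac{3 x^{3}}{2} + 4 x^{2} - \frac{2 x}{3} - 2 \right)} - 3950 x^{2} \sin{\left(\frac{3 x^{3}}{2} + 4 x^{2} - \frac{2 x}{3} - 2 \right)} - 7200 x \sin{\left(\frac{3 x^{3}}{2} + 4 x^{2} - \frac{2 x}{3} - 2 \right)} + 150 x \cos{\left(\frac{3 x^{3}}{2} + 4 x^{2} - \frac{2 x}{3} - 2 \right)} + 600 \sin{\left(\frac{3 x^{3}}{2} + 4 x^{2} - \frac{2 x}{3} - 2 \right)}}{36 \sqrt{x^{2} + 6}} = f(x).

An antiderivative is F(x) = \frac{25 \sqrt{x^{2} + 6} \cos{\left(\frac{3 x^{3}}{2} + 4 x^{2} - \frac{2 x}{3} - 2 \right)}}{6}.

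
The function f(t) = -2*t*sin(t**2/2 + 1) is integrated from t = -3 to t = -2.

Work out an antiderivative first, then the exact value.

Antiderivative: F(t) = 2*cos(t**2/2 + 1); value = 2*cos(3) - 2*cos(11/2)

f matches the chain-rule pattern g'(h)*h' with inner function h(t) = t**2/2 + 1; substituting u = h(t) collapses the integral.
F(t) = 2*cos(t**2/2 + 1) is an antiderivative of f.
Check: d/dt[2*cos(t**2/2 + 1)] = -2*t*sin(t**2/2 + 1) = f(t).
F(-2) = 2*cos(3); F(-3) = 2*cos(11/2).
Integral = F(-2) - F(-3) = 2*cos(3) - 2*cos(11/2).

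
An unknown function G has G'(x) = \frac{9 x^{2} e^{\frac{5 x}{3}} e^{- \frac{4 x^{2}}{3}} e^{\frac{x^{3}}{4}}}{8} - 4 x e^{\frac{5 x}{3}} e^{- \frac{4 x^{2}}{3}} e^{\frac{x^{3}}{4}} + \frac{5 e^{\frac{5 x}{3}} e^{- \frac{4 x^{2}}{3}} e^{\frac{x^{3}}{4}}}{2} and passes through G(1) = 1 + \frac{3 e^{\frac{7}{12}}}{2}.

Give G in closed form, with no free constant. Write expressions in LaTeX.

G'(x) matches the chain-rule pattern g'(h)*h' with inner function h(x) = \frac{x^{3}}{4} - \frac{4 x^{2}}{3} + \frac{5 x}{3}; substituting u = h(x) collapses the integral.
A general antiderivative is \frac{3 e^{\frac{x^{3}}{4} - \frac{4 x^{2}}{3} + \frac{5 x}{3}}}{2} + C.
The condition gives C = 1 + \frac{3 e^{\frac{7}{12}}}{2} - (\frac{3 e^{\frac{7}{12}}}{2}) = 1.
So G(x) = \frac{3 e^{\frac{5 x}{3}} e^{- \frac{4 x^{2}}{3}} e^{\frac{x^{3}}{4}}}{2} + 1.
Check: d/dx[\frac{3 e^{\frac{5 x}{3}} e^{- \frac{4 x^{2}}{3}} e^{\frac{x^{3}}{4}}}{2} + 1] = \frac{\left(9 x^{2} e^{\frac{5 x}{3}} e^{\frac{x^{3}}{4}} - 32 x e^{\frac{5 x}{3}} e^{\frac{x^{3}}{4}} + 20 e^{\frac{5 x}{3}} e^{\frac{x^{3}}{4}}\right) e^{- \frac{4 x^{2}}{3}}}{8}, which equals G'(x).

G(x) = \frac{3 e^{\frac{5 x}{3}} e^{- \frac{4 x^{2}}{3}} e^{\frac{x^{3}}{4}}}{2} + 1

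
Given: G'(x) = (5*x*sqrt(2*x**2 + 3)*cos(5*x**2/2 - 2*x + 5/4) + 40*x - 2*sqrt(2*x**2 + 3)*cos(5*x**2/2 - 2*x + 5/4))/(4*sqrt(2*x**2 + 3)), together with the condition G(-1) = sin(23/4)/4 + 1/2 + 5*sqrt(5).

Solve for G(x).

G(x) = (20*sqrt(2*x**2 + 3) + sin(5*x**2/2 - 2*x + 5/4) + 2)/4

The proposed G(x) is checked by its d/dx: the result must match the given G'(x).
A general antiderivative is 5*sqrt(2*x**2 + 3) + sin(5*x**2/2 - 2*x + 5/4)/4 + C.
The condition gives C = sin(23/4)/4 + 1/2 + 5*sqrt(5) - (sin(23/4)/4 + 5*sqrt(5)) = 1/2.
So G(x) = (20*sqrt(2*x**2 + 3) + sin(5*x**2/2 - 2*x + 5/4) + 2)/4.
Check: d/dx[(20*sqrt(2*x**2 + 3) + sin(5*x**2/2 - 2*x + 5/4) + 2)/4] = (5*x*sqrt(2*x**2 + 3)*cos(5*x**2/2 - 2*x + 5/4) + 40*x - 2*sqrt(2*x**2 + 3)*cos(5*x**2/2 - 2*x + 5/4))/(4*sqrt(2*x**2 + 3)) = G'(x).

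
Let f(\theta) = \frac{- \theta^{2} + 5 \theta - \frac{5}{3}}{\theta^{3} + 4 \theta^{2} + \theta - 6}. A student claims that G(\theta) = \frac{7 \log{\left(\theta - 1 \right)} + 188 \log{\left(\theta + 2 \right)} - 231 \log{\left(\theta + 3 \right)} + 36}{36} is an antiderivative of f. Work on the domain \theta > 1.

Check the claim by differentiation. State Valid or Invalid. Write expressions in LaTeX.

d/d\theta[G] = \frac{- 3 \theta^{2} + 15 \theta - 5}{3 \theta^{3} + 12 \theta^{2} + 3 \theta - 18}
This equals f(\theta) exactly, so the claim holds.

Valid - differentiating G returns exactly f.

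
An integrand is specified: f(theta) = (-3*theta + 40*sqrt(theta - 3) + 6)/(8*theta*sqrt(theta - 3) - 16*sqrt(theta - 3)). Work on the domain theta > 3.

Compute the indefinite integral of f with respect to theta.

F(theta) = -3*sqrt(theta - 3)/4 + 5*log(theta - 2) + C

For F(theta) to be correct the identity F'(theta) - f(theta) = 0 must hold.
Check: d/dtheta[-3*sqrt(theta - 3)/4 + 5*log(theta - 2)] = (-3*theta + 40*sqrt(theta - 3) + 6)/(8*theta*sqrt(theta - 3) - 16*sqrt(theta - 3)) = f(theta).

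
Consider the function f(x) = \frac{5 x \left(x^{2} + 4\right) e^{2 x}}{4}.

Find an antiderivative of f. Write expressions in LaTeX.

An antiderivative is F(x) = \frac{\left(20 x^{3} - 30 x^{2} + 110 x - 55\right) e^{2 x}}{32}.

f has the shape u'v + uv' for u = \frac{5 x^{3}}{8} - \frac{15 x^{2}}{16} + \frac{55 x}{16} - \frac{55}{32} and v = e^{2 x} — it is the derivative of the product u*v.
Check: d/dx[\frac{\left(20 x^{3} - 30 x^{2} + 110 x - 55\right) e^{2 x}}{32}] = \frac{5 x^{3} e^{2 x}}{4} + 5 x e^{2 x}, which equals f(x).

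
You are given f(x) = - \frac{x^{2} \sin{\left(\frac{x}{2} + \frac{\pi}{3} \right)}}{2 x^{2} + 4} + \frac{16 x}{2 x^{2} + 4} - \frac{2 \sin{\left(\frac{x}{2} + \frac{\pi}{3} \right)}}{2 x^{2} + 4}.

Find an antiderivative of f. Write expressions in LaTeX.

The integrand splits into summands that can be handled one at a time.
Check: d/dx[4 \log{\left(\frac{x^{2}}{2} + 1 \right)} + \cos{\left(\frac{x}{2} + \frac{\pi}{3} \right)}] = \frac{- x^{2} \sin{\left(\frac{x}{2} + \frac{\pi}{3} \right)} + 16 x - 2 \sin{\left(\frac{x}{2} + \frac{\pi}{3} \right)}}{2 x^{2} + 4}, which equals f(x).

An antiderivative is F(x) = 4 \log{\left(\frac{x^{2}}{2} + 1 \right)} + \cos{\left(\frac{x}{2} + \frac{\pi}{3} \right)}.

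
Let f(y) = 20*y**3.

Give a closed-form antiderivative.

Differentiate the proposed F(y) back; it has to land on f(y) exactly.
Check: d/dy[5*y**4] = 20*y**3 = f(y).

An antiderivative is F(y) = 5*y**4.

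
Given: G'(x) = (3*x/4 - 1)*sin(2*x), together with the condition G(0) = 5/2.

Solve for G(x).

G(x) = -3*x*cos(2*x)/8 + 3*sin(2*x)/16 + cos(2*x)/2 + 2

Since d/dx undoes antidifferentiation here, G(x) must give back the stated G'(x).
A general antiderivative is -3*x*cos(2*x)/8 + 3*sin(2*x)/16 + cos(2*x)/2 + C.
The condition gives C = 5/2 - (1/2) = 2.
So G(x) = -3*x*cos(2*x)/8 + 3*sin(2*x)/16 + cos(2*x)/2 + 2.
Check: d/dx[-3*x*cos(2*x)/8 + 3*sin(2*x)/16 + cos(2*x)/2 + 2] = 3*x*sin(2*x)/4 - sin(2*x), which equals G'(x).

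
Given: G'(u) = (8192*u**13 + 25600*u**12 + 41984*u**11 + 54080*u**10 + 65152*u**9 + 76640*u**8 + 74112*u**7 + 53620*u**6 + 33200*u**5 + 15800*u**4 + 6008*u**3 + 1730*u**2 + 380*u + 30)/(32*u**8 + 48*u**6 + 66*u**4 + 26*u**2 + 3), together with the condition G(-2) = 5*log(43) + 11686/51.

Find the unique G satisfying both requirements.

Recover the given G'(u) by differentiating a candidate G(u); any mismatch rules it out.
A general antiderivative is 2*(4*u**2 + 5*u + 1)**3/3 + 5*log(2*u**4 + 2*u**2 + 3) - 1/(2*(4*u**2 + 1)) + C.
The condition gives C = 5*log(43) + 11686/51 - (5*log(43) + 23321/102) = 1/2.
So G(u) = 128*u**6/3 + 160*u**5 + 232*u**4 + 490*u**3/3 + 58*u**2 + 10*u + 5*log(2*u**4 + 2*u**2 + 3) + 7/6 - 1/(8*u**2 + 2).
Check: d/du[128*u**6/3 + 160*u**5 + 232*u**4 + 490*u**3/3 + 58*u**2 + 10*u + 5*log(2*u**4 + 2*u**2 + 3) + 7/6 - 1/(8*u**2 + 2)] = (8192*u**13 + 25600*u**12 + 41984*u**11 + 54080*u**10 + 65152*u**9 + 76640*u**8 + 74112*u**7 + 53620*u**6 + 33200*u**5 + 15800*u**4 + 6008*u**3 + 1730*u**2 + 380*u + 30)/(32*u**8 + 48*u**6 + 66*u**4 + 26*u**2 + 3) = G'(u).

G(u) = 128*u**6/3 + 160*u**5 + 232*u**4 + 490*u**3/3 + 58*u**2 + 10*u + 5*log(2*u**4 + 2*u**2 + 3) + 7/6 - 1/(8*u**2 + 2)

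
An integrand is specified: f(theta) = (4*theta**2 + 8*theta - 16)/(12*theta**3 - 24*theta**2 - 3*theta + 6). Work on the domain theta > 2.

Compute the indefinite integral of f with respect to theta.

Factor the denominator (3*(theta - 2)*(2*theta - 1)*(2*theta + 1)) and decompose: f = -19/(15*(2*theta + 1)) + 11/(9*(2*theta - 1)) + 16/(45*(theta - 2)); each piece integrates to a log, atan, or power term.
Check: d/dtheta[-(-32*log(theta - 2) - 55*log(theta - 1/2) + 57*log(theta + 1/2))/90] = (4*theta**2 + 8*theta - 16)/(12*theta**3 - 24*theta**2 - 3*theta + 6) = f(theta).

F(theta) = -(-32*log(theta - 2) - 55*log(theta - 1/2) + 57*log(theta + 1/2))/90 + C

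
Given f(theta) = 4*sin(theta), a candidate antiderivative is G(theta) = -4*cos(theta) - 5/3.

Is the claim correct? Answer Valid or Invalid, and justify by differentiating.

Valid - the claim checks out under differentiation.

d/dtheta[G] = 4*sin(theta)
This equals f(theta) exactly, so the claim holds.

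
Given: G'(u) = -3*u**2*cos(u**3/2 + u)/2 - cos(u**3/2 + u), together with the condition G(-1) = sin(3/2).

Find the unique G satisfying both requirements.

G'(u) matches the chain-rule pattern g'(h)*h' with inner function h(u) = u**3/2 + u; substituting w = h(u) collapses the integral.
A general antiderivative is -sin(u**3/2 + u) + C.
The condition gives C = sin(3/2) - (sin(3/2)) = 0.
So G(u) = -sin(u**3/2 + u).
Check: d/du[-sin(u**3/2 + u)] = -3*u**2*cos(u**3/2 + u)/2 - cos(u**3/2 + u) = G'(u).

G(u) = -sin(u**3/2 + u)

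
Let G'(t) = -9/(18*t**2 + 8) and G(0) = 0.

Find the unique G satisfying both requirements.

G(t) = -3*atan(3*t/2)/4

Whatever form G(t) takes, its d/dt must return the stated G'(t).
A general antiderivative is -3*atan(3*t/2)/4 + C.
The condition gives C = 0 - (0) = 0.
So G(t) = -3*atan(3*t/2)/4.
Check: d/dt[-3*atan(3*t/2)/4] = -9/(18*t**2 + 8) = G'(t).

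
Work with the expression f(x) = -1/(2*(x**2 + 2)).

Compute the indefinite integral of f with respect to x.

Any candidate F(x) must reproduce f(x) exactly when differentiated.
Check: d/dx[-sqrt(2)*atan(sqrt(2)*x/2)/4] = -1/(2*x**2 + 4), which equals f(x).

F(x) = -sqrt(2)*atan(sqrt(2)*x/2)/4 + C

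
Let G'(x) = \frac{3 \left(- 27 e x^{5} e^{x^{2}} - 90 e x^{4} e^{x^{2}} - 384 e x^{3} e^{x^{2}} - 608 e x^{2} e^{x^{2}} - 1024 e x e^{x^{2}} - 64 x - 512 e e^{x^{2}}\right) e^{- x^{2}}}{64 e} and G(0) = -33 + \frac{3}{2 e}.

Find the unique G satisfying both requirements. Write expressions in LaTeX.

G(x) = - \frac{27 x^{6} + 108 x^{5} + 576 x^{4} + 1216 x^{3} + 3072 x^{2} + 3072 x + 4224 - \frac{192 e^{- x^{2}}}{e}}{128}

The proposed G(x) is checked by its d/dx: the result must match the given G'(x).
A general antiderivative is - \frac{\left(\frac{3 x^{2}}{4} + x + 4\right)^{3}}{2} + \frac{3 e^{- x^{2} - 1}}{2} + C.
The condition gives C = -33 + \frac{3}{2 e} - (-32 + \frac{3}{2 e}) = -1.
So G(x) = - \frac{27 x^{6} + 108 x^{5} + 576 x^{4} + 1216 x^{3} + 3072 x^{2} + 3072 x + 4224 - \frac{192 e^{- x^{2}}}{e}}{128}.
Check: d/dx[- \frac{27 x^{6} + 108 x^{5} + 576 x^{4} + 1216 x^{3} + 3072 x^{2} + 3072 x + 4224 - \frac{192 e^{- x^{2}}}{e}}{128}] = \frac{\left(- 81 e x^{5} e^{x^{2}} - 270 e x^{4} e^{x^{2}} - 1152 e x^{3} e^{x^{2}} - 1824 e x^{2} e^{x^{2}} - 3072 e x e^{x^{2}} - 192 x - 1536 e e^{x^{2}}\right) e^{- x^{2}}}{64 e}, which equals G'(x).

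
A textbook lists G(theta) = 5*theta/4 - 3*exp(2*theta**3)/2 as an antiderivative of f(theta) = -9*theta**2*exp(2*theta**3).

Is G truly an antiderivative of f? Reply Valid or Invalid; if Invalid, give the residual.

d/dtheta[G] = -9*theta**2*exp(2*theta**3) + 5/4
d/dtheta[G] - f(theta) = 5/4 != 0.

Invalid: d/dtheta[G] - f = 5/4, which is not 0.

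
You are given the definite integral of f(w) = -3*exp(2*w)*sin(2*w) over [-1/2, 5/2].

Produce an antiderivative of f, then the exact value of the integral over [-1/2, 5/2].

Antiderivative: F(w) = -3*exp(2*w)*sin(2*w)/4 + 3*exp(2*w)*cos(2*w)/4; value = -3*exp(-1)*sin(1)/4 - 3*exp(-1)*cos(1)/4 + 3*exp(5)*cos(5)/4 - 3*exp(5)*sin(5)/4

A first test for any F(w): its w-derivative must equal f(w) identically.
F(w) = -3*exp(2*w)*sin(2*w)/4 + 3*exp(2*w)*cos(2*w)/4 is an antiderivative of f.
Check: d/dw[-3*exp(2*w)*sin(2*w)/4 + 3*exp(2*w)*cos(2*w)/4] = -3*exp(2*w)*sin(2*w) = f(w).
F(5/2) = 3*exp(5)*cos(5)/4 - 3*exp(5)*sin(5)/4; F(-1/2) = 3*exp(-1)*cos(1)/4 + 3*exp(-1)*sin(1)/4.
Integral = F(5/2) - F(-1/2) = -3*exp(-1)*sin(1)/4 - 3*exp(-1)*cos(1)/4 + 3*exp(5)*cos(5)/4 - 3*exp(5)*sin(5)/4.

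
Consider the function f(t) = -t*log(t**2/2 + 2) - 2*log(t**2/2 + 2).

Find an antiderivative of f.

An antiderivative is F(t) = t**2/2 + 4*t + (-t**2/2 - 2*t)*log(t**2/2 + 2) - 2*log(t**2 + 4) - 8*atan(t/2).

The integrand splits into summands that can be handled one at a time.
Check: d/dt[t**2/2 + 4*t + (-t**2/2 - 2*t)*log(t**2/2 + 2) - 2*log(t**2 + 4) - 8*atan(t/2)] = -t*log(t**2/2 + 2) - 2*log(t**2/2 + 2) = f(t).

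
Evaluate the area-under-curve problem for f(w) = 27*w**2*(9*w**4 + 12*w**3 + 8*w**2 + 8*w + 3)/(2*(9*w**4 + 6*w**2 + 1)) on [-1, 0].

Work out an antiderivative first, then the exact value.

A first test for any F(w): its w-derivative must equal f(w) identically.
F(w) = 27*w**3*(w + 1)**2/(2*(3*w**2 + 1)) is an antiderivative of f.
Check: d/dw[27*w**3*(w + 1)**2/(2*(3*w**2 + 1))] = (243*w**6 + 324*w**5 + 216*w**4 + 216*w**3 + 81*w**2)/(18*w**4 + 12*w**2 + 2), which equals f(w).
F(0) = 0; F(-1) = 0.
Integral = F(0) - F(-1) = 0.

Antiderivative: F(w) = 27*w**3*(w + 1)**2/(2*(3*w**2 + 1)); value = 0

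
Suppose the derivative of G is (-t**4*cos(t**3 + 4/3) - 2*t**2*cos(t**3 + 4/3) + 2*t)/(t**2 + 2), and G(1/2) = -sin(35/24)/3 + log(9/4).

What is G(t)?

Check a candidate G(t) by differentiating: d/dt[G] must match the given G'(t).
A general antiderivative is log(t**2 + 2) - sin(t**3 + 4/3)/3 + C.
The condition gives C = -sin(35/24)/3 + log(9/4) - (-sin(35/24)/3 + log(9/4)) = 0.
So G(t) = log(t**2 + 2) - sin(t**3 + 4/3)/3.
Check: d/dt[log(t**2 + 2) - sin(t**3 + 4/3)/3] = (-t**4*cos(t**3 + 4/3) - 2*t**2*cos(t**3 + 4/3) + 2*t)/(t**2 + 2) = G'(t).

G(t) = log(t**2 + 2) - sin(t**3 + 4/3)/3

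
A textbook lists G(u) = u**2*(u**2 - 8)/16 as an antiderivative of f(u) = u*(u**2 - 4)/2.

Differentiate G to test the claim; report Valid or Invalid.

Invalid: d/du[G] - f = -u**3/4 + u, which is not 0.

d/du[G] = u**3/4 - u
d/du[G] - f(u) = -u**3/4 + u != 0.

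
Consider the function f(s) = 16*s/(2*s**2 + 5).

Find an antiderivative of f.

The substitution u = s**2 + 5/2 works: f is exactly (dF/du)*(du/ds) for that inner function.
Check: d/ds[4*log(s**2 + 5/2)] = 16*s/(2*s**2 + 5) = f(s).

An antiderivative is F(s) = 4*log(s**2 + 5/2).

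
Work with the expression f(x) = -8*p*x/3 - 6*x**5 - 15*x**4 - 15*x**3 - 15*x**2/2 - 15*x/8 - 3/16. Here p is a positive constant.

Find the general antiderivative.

Integrate term by term and add the pieces.
Check: d/dx[(-256*p*x**2 - 3*(4*x**2 + 4*x + 1)**3)/192] = -8*p*x/3 - 6*x**5 - 15*x**4 - 15*x**3 - 15*x**2/2 - 15*x/8 - 3/16 = f(x).

F(x) = (-256*p*x**2 - 3*(4*x**2 + 4*x + 1)**3)/192 + C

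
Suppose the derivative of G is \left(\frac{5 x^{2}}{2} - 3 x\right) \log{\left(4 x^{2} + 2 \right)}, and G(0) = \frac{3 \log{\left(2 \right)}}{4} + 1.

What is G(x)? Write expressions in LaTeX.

The proposed G(x) is checked by its d/dx: the result must match the given G'(x).
A general antiderivative is - \frac{5 x^{3}}{9} + \frac{3 x^{2}}{2} + \frac{5 x}{6} + \left(\frac{5 x^{3}}{6} - \frac{3 x^{2}}{2}\right) \log{\left(4 x^{2} + 2 \right)} - \frac{3 \log{\left(x^{2} + \frac{1}{2} \right)}}{4} - \frac{5 \sqrt{2} \operatorname{atan}{\left(\sqrt{2} x \right)}}{12} + C.
The condition gives C = \frac{3 \log{\left(2 \right)}}{4} + 1 - (\frac{3 \log{\left(2 \right)}}{4}) = 1.
So G(x) = \frac{5 x^{3} \log{\left(2 x^{2} + 1 \right)}}{6} - \frac{5 x^{3}}{9} + \frac{5 x^{3} \log{\left(2 \right)}}{6} - \frac{3 x^{2} \log{\left(2 x^{2} + 1 \right)}}{2} - \frac{3 x^{2} \log{\left(2 \right)}}{2} + \frac{3 x^{2}}{2} + \frac{5 x}{6} - \frac{3 \log{\left(x^{2} + \frac{1}{2} \right)}}{4} - \frac{5 \sqrt{2} \operatorname{atan}{\left(\sqrt{2} x \right)}}{12} + 1.
Check: d/dx[\frac{5 x^{3} \log{\left(2 x^{2} + 1 \right)}}{6} - \frac{5 x^{3}}{9} + \frac{5 x^{3} \log{\left(2 \right)}}{6} - \frac{3 x^{2} \log{\left(2 x^{2} + 1 \right)}}{2} - \frac{3 x^{2} \log{\left(2 \right)}}{2} + \frac{3 x^{2}}{2} + \frac{5 x}{6} - \frac{3 \log{\left(x^{2} + \frac{1}{2} \right)}}{4} - \frac{5 \sqrt{2} \operatorname{atan}{\left(\sqrt{2} x \right)}}{12} + 1] = \frac{5 x^{2} \log{\left(2 x^{2} + 1 \right)}}{2} + \frac{5 x^{2} \log{\left(2 \right)}}{2} - 3 x \log{\left(2 x^{2} + 1 \right)} - 3 x \log{\left(2 \right)}, which equals G'(x).

G(x) = \frac{5 x^{3} \log{\left(2 x^{2} + 1 \right)}}{6} - \frac{5 x^{3}}{9} + \frac{5 x^{3} \log{\left(2 \right)}}{6} - \frac{3 x^{2} \log{\left(2 x^{2} + 1 \right)}}{2} - \frac{3 x^{2} \log{\left(2 \right)}}{2} + \frac{3 x^{2}}{2} + \frac{5 x}{6} - \frac{3 \log{\left(x^{2} + \frac{1}{2} \right)}}{4} - \frac{5 \sqrt{2} \operatorname{atan}{\left(\sqrt{2} x \right)}}{12} + 1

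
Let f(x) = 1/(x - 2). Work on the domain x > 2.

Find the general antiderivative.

Since d/dx undoes antidifferentiation here, F'(x) = f(x) is required of F(x).
Check: d/dx[log(3*x/2 - 3)] = 1/(x - 2) = f(x).

F(x) = log(3*x/2 - 3) + C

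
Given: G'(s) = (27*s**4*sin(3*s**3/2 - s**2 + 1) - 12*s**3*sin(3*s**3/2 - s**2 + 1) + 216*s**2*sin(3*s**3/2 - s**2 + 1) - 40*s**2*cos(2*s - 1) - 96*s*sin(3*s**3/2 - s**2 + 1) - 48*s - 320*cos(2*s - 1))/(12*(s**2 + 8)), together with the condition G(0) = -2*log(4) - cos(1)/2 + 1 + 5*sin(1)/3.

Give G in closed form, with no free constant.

G(s) = -2*log(s**2/2 + 4) - 5*sin(2*s - 1)/3 - cos(3*s**3/2 - s**2 + 1)/2 + 1

The proposed G(s) is checked by its d/ds: the result must match the given G'(s).
A general antiderivative is -2*log(s**2/2 + 4) - 5*sin(2*s - 1)/3 - cos(3*s**3/2 - s**2 + 1)/2 + C.
The condition gives C = -2*log(4) - cos(1)/2 + 1 + 5*sin(1)/3 - (-2*log(4) - cos(1)/2 + 5*sin(1)/3) = 1.
So G(s) = -2*log(s**2/2 + 4) - 5*sin(2*s - 1)/3 - cos(3*s**3/2 - s**2 + 1)/2 + 1.
Check: d/ds[-2*log(s**2/2 + 4) - 5*sin(2*s - 1)/3 - cos(3*s**3/2 - s**2 + 1)/2 + 1] = (27*s**4*sin(3*s**3/2 - s**2 + 1) - 12*s**3*sin(3*s**3/2 - s**2 + 1) + 216*s**2*sin(3*s**3/2 - s**2 + 1) - 40*s**2*cos(2*s - 1) - 96*s*sin(3*s**3/2 - s**2 + 1) - 48*s - 320*cos(2*s - 1))/(12*s**2 + 96), which equals G'(s).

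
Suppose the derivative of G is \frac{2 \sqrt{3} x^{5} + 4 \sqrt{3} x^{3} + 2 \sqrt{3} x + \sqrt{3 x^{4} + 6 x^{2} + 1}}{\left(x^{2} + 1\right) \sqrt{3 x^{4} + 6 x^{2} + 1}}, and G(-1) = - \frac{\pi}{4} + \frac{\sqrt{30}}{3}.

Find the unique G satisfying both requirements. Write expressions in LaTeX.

Whatever form G(x) takes, its d/dx must return the stated G'(x).
A general antiderivative is \sqrt{x^{4} + 2 x^{2} + \frac{1}{3}} + \operatorname{atan}{\left(x \right)} + C.
The condition gives C = - \frac{\pi}{4} + \frac{\sqrt{30}}{3} - (- \frac{\pi}{4} + \frac{\sqrt{30}}{3}) = 0.
So G(x) = \sqrt{x^{4} + 2 x^{2} + \frac{1}{3}} + \operatorname{atan}{\left(x \right)}.
Check: d/dx[\sqrt{x^{4} + 2 x^{2} + \frac{1}{3}} + \operatorname{atan}{\left(x \right)}] = \frac{2 \sqrt{3} x^{5} + 4 \sqrt{3} x^{3} + 2 \sqrt{3} x + \sqrt{3 x^{4} + 6 x^{2} + 1}}{x^{2} \sqrt{3 x^{4} + 6 x^{2} + 1} + \sqrt{3 x^{4} + 6 x^{2} + 1}}, which equals G'(x).

G(x) = \sqrt{x^{4} + 2 x^{2} + \frac{1}{3}} + \operatorname{atan}{\left(x \right)}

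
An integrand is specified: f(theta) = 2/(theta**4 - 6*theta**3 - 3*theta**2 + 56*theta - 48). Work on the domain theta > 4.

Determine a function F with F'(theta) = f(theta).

The denominator factors as (theta - 4)**2*(theta - 1)*(theta + 3); partial fractions split f into directly integrable pieces: -1/(98*(theta + 3)) + 1/(18*(theta - 1)) - 20/(441*(theta - 4)) + 2/(21*(theta - 4)**2).
Check: d/dtheta[-20*log(theta - 4)/441 + log(theta - 1)/18 - log(theta + 3)/98 - 2/(21*theta - 84)] = 2/(theta**4 - 6*theta**3 - 3*theta**2 + 56*theta - 48) = f(theta).

An antiderivative is F(theta) = -20*log(theta - 4)/441 + log(theta - 1)/18 - log(theta + 3)/98 - 2/(21*theta - 84).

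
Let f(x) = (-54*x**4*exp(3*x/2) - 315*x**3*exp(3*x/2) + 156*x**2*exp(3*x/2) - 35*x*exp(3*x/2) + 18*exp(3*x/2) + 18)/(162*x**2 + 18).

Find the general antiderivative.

Check any antiderivative F(x) by computing F'(x) and comparing it with f(x).
Check: d/dx[-(2*x**2*exp(3*x/2) + 9*x*exp(3*x/2) - 12*exp(3*x/2) - 3*atan(3*x))/9] = (-54*x**4*exp(3*x/2) - 315*x**3*exp(3*x/2) + 156*x**2*exp(3*x/2) - 35*x*exp(3*x/2) + 18*exp(3*x/2) + 18)/(162*x**2 + 18) = f(x).

F(x) = -(2*x**2*exp(3*x/2) + 9*x*exp(3*x/2) - 12*exp(3*x/2) - 3*atan(3*x))/9 + C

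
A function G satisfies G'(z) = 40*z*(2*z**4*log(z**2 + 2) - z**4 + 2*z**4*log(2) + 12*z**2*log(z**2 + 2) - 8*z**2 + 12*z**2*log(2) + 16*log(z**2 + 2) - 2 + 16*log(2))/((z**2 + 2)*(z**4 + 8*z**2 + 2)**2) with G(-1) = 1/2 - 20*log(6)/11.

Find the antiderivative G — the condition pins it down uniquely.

G(z) = (z**4 + 8*z**2 - 40*log(z**2 + 2) - 40*log(2) + 2)/(2*z**4 + 16*z**2 + 4)

Recognize the product-rule pattern: G'(z) = u'v + uv' with u = -10/(z**4/2 + 4*z**2 + 1), v = log(2*z**2 + 4), so integration by parts undoes it.
A general antiderivative is -10*log(2*z**2 + 4)/(z**4/2 + 4*z**2 + 1) + C.
The condition gives C = 1/2 - 20*log(6)/11 - (-20*log(6)/11) = 1/2.
So G(z) = (z**4 + 8*z**2 - 40*log(z**2 + 2) - 40*log(2) + 2)/(2*z**4 + 16*z**2 + 4).
Check: d/dz[(z**4 + 8*z**2 - 40*log(z**2 + 2) - 40*log(2) + 2)/(2*z**4 + 16*z**2 + 4)] = (80*z**5*log(z**2 + 2) - 40*z**5 + 80*z**5*log(2) + 480*z**3*log(z**2 + 2) - 320*z**3 + 480*z**3*log(2) + 640*z*log(z**2 + 2) - 80*z + 640*z*log(2))/(z**10 + 18*z**8 + 100*z**6 + 168*z**4 + 68*z**2 + 8), which equals G'(z).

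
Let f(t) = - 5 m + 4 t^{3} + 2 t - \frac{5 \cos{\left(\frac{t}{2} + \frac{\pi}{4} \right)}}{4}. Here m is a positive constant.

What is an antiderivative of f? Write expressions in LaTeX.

Integrate term by term and add the pieces.
Check: d/dt[\frac{- 10 m t + 2 t^{4} + 2 t^{2} - 5 \sin{\left(\frac{t}{2} + \frac{\pi}{4} \right)} + 1}{2}] = - 5 m + 4 t^{3} + 2 t - \frac{5 \cos{\left(\frac{t}{2} + \frac{\pi}{4} \right)}}{4} = f(t).

An antiderivative is F(t) = \frac{- 10 m t + 2 t^{4} + 2 t^{2} - 5 \sin{\left(\frac{t}{2} + \frac{\pi}{4} \right)} + 1}{2}.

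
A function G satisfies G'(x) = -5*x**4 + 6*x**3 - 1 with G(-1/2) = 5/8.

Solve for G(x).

G(x) = -x*(2*x**4 - 3*x**3 + 2)/2

Integrate term by term and add the pieces.
A general antiderivative is -x**5 + 3*x**4/2 - x + C.
The condition gives C = 5/8 - (5/8) = 0.
So G(x) = -x*(2*x**4 - 3*x**3 + 2)/2.
Check: d/dx[-x*(2*x**4 - 3*x**3 + 2)/2] = -5*x**4 + 6*x**3 - 1 = G'(x).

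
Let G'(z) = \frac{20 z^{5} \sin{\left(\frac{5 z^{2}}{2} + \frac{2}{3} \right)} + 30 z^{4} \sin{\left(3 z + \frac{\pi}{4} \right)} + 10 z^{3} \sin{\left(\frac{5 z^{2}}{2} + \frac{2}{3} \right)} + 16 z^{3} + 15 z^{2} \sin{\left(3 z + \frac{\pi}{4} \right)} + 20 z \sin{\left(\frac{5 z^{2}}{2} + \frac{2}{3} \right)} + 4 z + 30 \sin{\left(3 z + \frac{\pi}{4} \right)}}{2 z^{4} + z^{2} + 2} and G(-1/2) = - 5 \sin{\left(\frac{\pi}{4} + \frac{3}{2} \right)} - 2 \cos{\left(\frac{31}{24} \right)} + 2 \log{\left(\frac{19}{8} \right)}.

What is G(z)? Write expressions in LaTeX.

Any candidate G(z) must reproduce the stated G'(z) exactly.
A general antiderivative is 2 \log{\left(2 z^{4} + z^{2} + 2 \right)} - 5 \cos{\left(3 z + \frac{\pi}{4} \right)} - 2 \cos{\left(\frac{5 z^{2}}{2} + \frac{2}{3} \right)} + C.
The condition gives C = - 5 \sin{\left(\frac{\pi}{4} + \frac{3}{2} \right)} - 2 \cos{\left(\frac{31}{24} \right)} + 2 \log{\left(\frac{19}{8} \right)} - (- 5 \sin{\left(\frac{\pi}{4} + \frac{3}{2} \right)} - 2 \cos{\left(\frac{31}{24} \right)} + 2 \log{\left(\frac{19}{8} \right)}) = 0.
So G(z) = 2 \log{\left(2 z^{4} + z^{2} + 2 \right)} - 5 \cos{\left(3 z + \frac{\pi}{4} \right)} - 2 \cos{\left(\frac{5 z^{2}}{2} + \frac{2}{3} \right)}.
Check: d/dz[2 \log{\left(2 z^{4} + z^{2} + 2 \right)} - 5 \cos{\left(3 z + \frac{\pi}{4} \right)} - 2 \cos{\left(\frac{5 z^{2}}{2} + \frac{2}{3} \right)}] = \frac{20 z^{5} \sin{\left(\frac{5 z^{2}}{2} + \frac{2}{3} \right)} + 30 z^{4} \sin{\left(3 z + \frac{\pi}{4} \right)} + 10 z^{3} \sin{\left(\frac{5 z^{2}}{2} + \frac{2}{3} \right)} + 16 z^{3} + 15 z^{2} \sin{\left(3 z + \frac{\pi}{4} \right)} + 20 z \sin{\left(\frac{5 z^{2}}{2} + \frac{2}{3} \right)} + 4 z + 30 \sin{\left(3 z + \frac{\pi}{4} \right)}}{2 z^{4} + z^{2} + 2} = G'(z).

G(z) = 2 \log{\left(2 z^{4} + z^{2} + 2 \right)} - 5 \cos{\left(3 z + \frac{\pi}{4} \right)} - 2 \cos{\left(\frac{5 z^{2}}{2} + \frac{2}{3} \right)}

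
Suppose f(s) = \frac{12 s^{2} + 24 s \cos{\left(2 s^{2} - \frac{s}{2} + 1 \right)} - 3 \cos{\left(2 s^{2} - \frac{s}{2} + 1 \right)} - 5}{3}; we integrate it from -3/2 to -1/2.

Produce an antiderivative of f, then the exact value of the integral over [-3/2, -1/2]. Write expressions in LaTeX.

Since d/ds undoes antidifferentiation here, F'(s) = f(s) is required of F(s).
F(s) = \frac{4 s^{3}}{3} - \frac{5 s}{3} + 2 \sin{\left(2 s^{2} - \frac{s}{2} + 1 \right)} is an antiderivative of f.
Check: d/ds[\frac{4 s^{3}}{3} - \frac{5 s}{3} + 2 \sin{\left(2 s^{2} - \frac{s}{2} + 1 \right)}] = 4 s^{2} + 8 s \cos{\left(2 s^{2} - \frac{s}{2} + 1 \right)} - \cos{\left(2 s^{2} - \frac{s}{2} + 1 \right)} - \frac{5}{3}, which equals f(s).
F(-1/2) = \frac{2}{3} + 2 \sin{\left(\frac{7}{4} \right)}; F(-3/2) = -2 + 2 \sin{\left(\frac{25}{4} \right)}.
Integral = F(-1/2) - F(-3/2) = - 2 \sin{\left(\frac{25}{4} \right)} + 2 \sin{\left(\frac{7}{4} \right)} + \frac{8}{3}.

Antiderivative: F(s) = \frac{4 s^{3}}{3} - \frac{5 s}{3} + 2 \sin{\left(2 s^{2} - \frac{s}{2} + 1 \right)}; value = - 2 \sin{\left(\frac{25}{4} \right)} + 2 \sin{\left(\frac{7}{4} \right)} + \frac{8}{3}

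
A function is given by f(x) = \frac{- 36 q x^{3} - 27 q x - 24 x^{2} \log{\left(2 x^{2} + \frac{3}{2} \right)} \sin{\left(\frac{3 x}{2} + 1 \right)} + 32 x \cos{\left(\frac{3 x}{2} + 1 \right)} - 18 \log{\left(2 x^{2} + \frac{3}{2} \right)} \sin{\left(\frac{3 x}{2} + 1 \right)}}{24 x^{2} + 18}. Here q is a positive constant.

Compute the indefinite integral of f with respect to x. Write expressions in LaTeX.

F(x) = - \frac{9 q x^{2} - 8 \log{\left(2 x^{2} + \frac{3}{2} \right)} \cos{\left(\frac{3 x}{2} + 1 \right)}}{12} + C

A candidate is checked by its d/dx: the result must match f(x).
Check: d/dx[- \frac{9 q x^{2} - 8 \log{\left(2 x^{2} + \frac{3}{2} \right)} \cos{\left(\frac{3 x}{2} + 1 \right)}}{12}] = \frac{- 36 q x^{3} - 27 q x - 24 x^{2} \log{\left(2 x^{2} + \frac{3}{2} \right)} \sin{\left(\frac{3 x}{2} + 1 \right)} + 32 x \cos{\left(\frac{3 x}{2} + 1 \right)} - 18 \log{\left(2 x^{2} + \frac{3}{2} \right)} \sin{\left(\frac{3 x}{2} + 1 \right)}}{24 x^{2} + 18} = f(x).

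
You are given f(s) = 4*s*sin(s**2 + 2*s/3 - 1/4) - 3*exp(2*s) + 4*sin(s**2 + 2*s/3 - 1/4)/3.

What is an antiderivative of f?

An antiderivative is F(s) = -3*exp(2*s)/2 - 2*cos(s**2 + 2*s/3 - 1/4).

Integrate term by term and add the pieces.
Check: d/ds[-3*exp(2*s)/2 - 2*cos(s**2 + 2*s/3 - 1/4)] = 4*s*sin(s**2 + 2*s/3 - 1/4) - 3*exp(2*s) + 4*sin(s**2 + 2*s/3 - 1/4)/3 = f(s).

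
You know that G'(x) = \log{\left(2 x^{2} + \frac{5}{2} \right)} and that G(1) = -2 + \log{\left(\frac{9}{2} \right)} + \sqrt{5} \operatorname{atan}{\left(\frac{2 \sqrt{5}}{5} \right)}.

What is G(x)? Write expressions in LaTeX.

G(x) = x \log{\left(2 x^{2} + \frac{5}{2} \right)} - 2 x + \sqrt{5} \operatorname{atan}{\left(\frac{2 \sqrt{5} x}{5} \right)}

Recover the given G'(x) by differentiating a candidate G(x); any mismatch rules it out.
A general antiderivative is x \log{\left(2 x^{2} + \frac{5}{2} \right)} - 2 x + \sqrt{5} \operatorname{atan}{\left(\frac{2 \sqrt{5} x}{5} \right)} + C.
The condition gives C = -2 + \log{\left(\frac{9}{2} \right)} + \sqrt{5} \operatorname{atan}{\left(\frac{2 \sqrt{5}}{5} \right)} - (-2 + \log{\left(\frac{9}{2} \right)} + \sqrt{5} \operatorname{atan}{\left(\frac{2 \sqrt{5}}{5} \right)}) = 0.
So G(x) = x \log{\left(2 x^{2} + \frac{5}{2} \right)} - 2 x + \sqrt{5} \operatorname{atan}{\left(\frac{2 \sqrt{5} x}{5} \right)}.
Check: d/dx[x \log{\left(2 x^{2} + \frac{5}{2} \right)} - 2 x + \sqrt{5} \operatorname{atan}{\left(\frac{2 \sqrt{5} x}{5} \right)}] = \log{\left(2 x^{2} + \frac{5}{2} \right)} = G'(x).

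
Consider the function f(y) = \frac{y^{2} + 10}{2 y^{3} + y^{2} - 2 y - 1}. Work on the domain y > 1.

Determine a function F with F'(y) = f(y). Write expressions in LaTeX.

The denominator factors as \left(y - 1\right) \left(y + 1\right) \left(2 y + 1\right); partial fractions split f into directly integrable pieces: - \frac{41}{3 \left(2 y + 1\right)} + \frac{11}{2 \left(y + 1\right)} + \frac{11}{6 \left(y - 1\right)}.
Check: d/dy[\frac{11 \log{\left(y - 1 \right)}}{6} - \frac{41 \log{\left(y + \frac{1}{2} \right)}}{6} + \frac{11 \log{\left(y + 1 \right)}}{2}] = \frac{y^{2} + 10}{2 y^{3} + y^{2} - 2 y - 1} = f(y).

An antiderivative is F(y) = \frac{11 \log{\left(y - 1 \right)}}{6} - \frac{41 \log{\left(y + \frac{1}{2} \right)}}{6} + \frac{11 \log{\left(y + 1 \right)}}{2}.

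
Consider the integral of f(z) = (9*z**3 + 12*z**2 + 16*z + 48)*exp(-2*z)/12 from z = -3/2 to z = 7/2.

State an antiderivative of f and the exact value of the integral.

Antiderivative: F(z) = -(36*z**3 + 102*z**2 + 166*z + 275)*exp(-2*z)/96; value = -3649*exp(-7)/96 + 67*exp(3)/48

Recognize the product-rule pattern: f = u'v + uv' with u = -3*z**3/8 - 17*z**2/16 - 83*z/48 - 275/96, v = exp(-2*z), so integration by parts undoes it.
F(z) = -(36*z**3 + 102*z**2 + 166*z + 275)*exp(-2*z)/96 is an antiderivative of f.
Check: d/dz[-(36*z**3 + 102*z**2 + 166*z + 275)*exp(-2*z)/96] = (9*z**3 + 12*z**2 + 16*z + 48)*exp(-2*z)/12 = f(z).
F(7/2) = -3649*exp(-7)/96; F(-3/2) = -67*exp(3)/48.
Integral = F(7/2) - F(-3/2) = -3649*exp(-7)/96 + 67*exp(3)/48.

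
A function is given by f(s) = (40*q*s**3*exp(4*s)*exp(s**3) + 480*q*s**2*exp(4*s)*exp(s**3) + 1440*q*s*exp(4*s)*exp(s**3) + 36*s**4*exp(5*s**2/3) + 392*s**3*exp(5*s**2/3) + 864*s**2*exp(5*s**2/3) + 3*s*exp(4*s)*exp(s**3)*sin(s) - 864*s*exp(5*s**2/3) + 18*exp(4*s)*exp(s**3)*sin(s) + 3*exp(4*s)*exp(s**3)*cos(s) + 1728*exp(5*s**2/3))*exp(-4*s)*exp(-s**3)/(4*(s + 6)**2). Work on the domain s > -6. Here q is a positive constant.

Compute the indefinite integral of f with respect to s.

For F(s) to be correct the identity F'(s) - f(s) = 0 must hold.
Check: d/ds[(20*q*s**2*(s + 6) - 12*(s + 6)*exp(-s**3 + 5*s**2/3 - 4*s) - 3*cos(s))/(4*(s + 6))] = (40*q*s**3 + 480*q*s**2 + 1440*q*s + 36*s**4*exp(-4*s)*exp(5*s**2/3)*exp(-s**3) + 392*s**3*exp(-4*s)*exp(5*s**2/3)*exp(-s**3) + 864*s**2*exp(-4*s)*exp(5*s**2/3)*exp(-s**3) + 3*s*sin(s) - 864*s*exp(-4*s)*exp(5*s**2/3)*exp(-s**3) + 18*sin(s) + 3*cos(s) + 1728*exp(-4*s)*exp(5*s**2/3)*exp(-s**3))/(4*s**2 + 48*s + 144), which equals f(s).

F(s) = (20*q*s**2*(s + 6) - 12*(s + 6)*exp(-s**3 + 5*s**2/3 - 4*s) - 3*cos(s))/(4*(s + 6)) + C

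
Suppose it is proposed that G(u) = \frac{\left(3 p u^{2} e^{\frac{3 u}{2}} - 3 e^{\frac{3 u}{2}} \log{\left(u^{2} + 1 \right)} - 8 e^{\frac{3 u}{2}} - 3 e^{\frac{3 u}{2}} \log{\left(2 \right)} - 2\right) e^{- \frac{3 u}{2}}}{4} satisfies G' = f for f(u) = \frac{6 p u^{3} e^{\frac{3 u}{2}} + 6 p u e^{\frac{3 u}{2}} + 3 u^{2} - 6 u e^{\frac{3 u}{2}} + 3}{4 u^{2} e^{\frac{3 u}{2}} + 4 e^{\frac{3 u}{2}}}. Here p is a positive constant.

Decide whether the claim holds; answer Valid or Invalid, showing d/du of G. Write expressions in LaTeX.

Valid. The derivative of G reproduces f.

d/du[G] = \frac{6 p u^{3} e^{\frac{3 u}{2}} + 6 p u e^{\frac{3 u}{2}} + 3 u^{2} - 6 u e^{\frac{3 u}{2}} + 3}{4 u^{2} e^{\frac{3 u}{2}} + 4 e^{\frac{3 u}{2}}}
This equals f(u) exactly, so the claim holds.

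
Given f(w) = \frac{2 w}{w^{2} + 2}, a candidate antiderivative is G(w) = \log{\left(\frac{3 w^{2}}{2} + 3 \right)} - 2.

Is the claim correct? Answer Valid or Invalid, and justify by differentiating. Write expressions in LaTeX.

Valid - the claim checks out under differentiation.

d/dw[G] = \frac{2 w}{w^{2} + 2}
This equals f(w) exactly, so the claim holds.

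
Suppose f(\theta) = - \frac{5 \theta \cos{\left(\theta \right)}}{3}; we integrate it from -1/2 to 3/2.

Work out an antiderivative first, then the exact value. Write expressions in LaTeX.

Antiderivative: F(\theta) = - \frac{5 \theta \sin{\left(\theta \right)}}{3} - \frac{5 \cos{\left(\theta \right)}}{3}; value = - \frac{5 \sin{\left(\frac{3}{2} \right)}}{2} - \frac{5 \cos{\left(\frac{3}{2} \right)}}{3} + \frac{5 \sin{\left(\frac{1}{2} \right)}}{6} + \frac{5 \cos{\left(\frac{1}{2} \right)}}{3}

Differentiate the proposed F(\theta) back; it has to land on f(\theta) exactly.
F(\theta) = - \frac{5 \theta \sin{\left(\theta \right)}}{3} - \frac{5 \cos{\left(\theta \right)}}{3} is an antiderivative of f.
Check: d/d\theta[- \frac{5 \theta \sin{\left(\theta \right)}}{3} - \frac{5 \cos{\left(\theta \right)}}{3}] = - \frac{5 \theta \cos{\left(\theta \right)}}{3} = f(\theta).
F(3/2) = - \frac{5 \sin{\left(\frac{3}{2} \right)}}{2} - \frac{5 \cos{\left(\frac{3}{2} \right)}}{3}; F(-1/2) = - \frac{5 \cos{\left(\frac{1}{2} \right)}}{3} - \frac{5 \sin{\left(\frac{1}{2} \right)}}{6}.
Integral = F(3/2) - F(-1/2) = - \frac{5 \sin{\left(\frac{3}{2} \right)}}{2} - \frac{5 \cos{\left(\frac{3}{2} \right)}}{3} + \frac{5 \sin{\left(\frac{1}{2} \right)}}{6} + \frac{5 \cos{\left(\frac{1}{2} \right)}}{3}.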